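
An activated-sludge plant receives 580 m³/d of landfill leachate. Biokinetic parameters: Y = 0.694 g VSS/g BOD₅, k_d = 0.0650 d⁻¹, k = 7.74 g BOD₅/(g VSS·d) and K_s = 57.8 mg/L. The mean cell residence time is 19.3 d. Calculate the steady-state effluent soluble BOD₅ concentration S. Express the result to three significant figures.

For a completely mixed reactor with recycle the Lawrence–McCarty relation gives S = K_s·(1 + k_d·θ_c) / [θ_c·(Y·k − k_d) − 1] = 57.8 × (1 + 0.0650 × 19.3) / [19.3 × (0.694 × 7.74 − 0.0650) − 1] = 130.3 / 101.4 = 1.285 mg/L.

S ≈ 1.28 mg/L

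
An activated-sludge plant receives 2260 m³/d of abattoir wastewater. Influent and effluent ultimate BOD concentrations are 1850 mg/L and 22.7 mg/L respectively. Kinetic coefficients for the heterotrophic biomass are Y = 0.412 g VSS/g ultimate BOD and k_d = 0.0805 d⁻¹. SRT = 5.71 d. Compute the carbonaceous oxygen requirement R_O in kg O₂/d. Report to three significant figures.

R_O ≈ 2470 kg O₂/d

The observed yield is Y_obs = Y/(1 + k_d·θ_c) = 0.412 / (1 + 0.0805 × 5.71) = 0.412 / 1.460 = 0.2823 g VSS per g ultimate BOD removed.
Q·(S₀ − S) = 2260 × (1850 − 22.7) × 10⁻³ = 4130 kg/d removed.
Biomass synthesised: P_X = Y_obs × 4130 = 1166 kg VSS/d.
R_O = Q·ΔS − 1.42 P_X = 4130 − 1655 = 2474 kg O₂/d.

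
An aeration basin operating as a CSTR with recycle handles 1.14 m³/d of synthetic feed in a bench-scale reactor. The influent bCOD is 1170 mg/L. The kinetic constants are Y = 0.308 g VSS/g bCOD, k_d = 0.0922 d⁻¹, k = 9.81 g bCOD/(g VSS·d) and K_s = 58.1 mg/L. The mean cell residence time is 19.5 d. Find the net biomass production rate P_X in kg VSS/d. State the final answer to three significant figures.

For a completely mixed reactor with recycle the Lawrence–McCarty relation gives S = K_s·(1 + k_d·θ_c) / [θ_c·(Y·k − k_d) − 1] = 58.1 × (1 + 0.0922 × 19.5) / [19.5 × (0.308 × 9.81 − 0.0922) − 1] = 162.6 / 56.12 = 2.897 mg/L.
The observed yield is Y_obs = Y/(1 + k_d·θ_c) = 0.308 / (1 + 0.0922 × 19.5) = 0.308 / 2.798 = 0.1101 g VSS per g bCOD removed.
Mass of bCOD removed per day: Q(S₀ − S) = 1.14 × 1167 g/m³ = 1.330 kg/d.
Biomass produced: P_X = Y_obs·Q·ΔS = 0.1101 × 1.330 ≈ 0.1465 kg VSS/d.

P_X ≈ 0.146 kg VSS/d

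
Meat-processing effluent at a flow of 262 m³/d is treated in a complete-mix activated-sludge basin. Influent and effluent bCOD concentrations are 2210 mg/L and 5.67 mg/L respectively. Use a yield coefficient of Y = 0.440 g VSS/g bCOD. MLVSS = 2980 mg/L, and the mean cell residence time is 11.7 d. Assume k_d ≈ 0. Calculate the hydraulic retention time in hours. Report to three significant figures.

τ ≈ 91.4 h

V·X = Y·Q·ΔS·θ_c gives V = 0.440 × 262 × (2210 − 5.67) × 11.7 / 2980 = 997.7 m³.
τ = V/Q = 997.7/262 = 3.808 d, or 91.39 h.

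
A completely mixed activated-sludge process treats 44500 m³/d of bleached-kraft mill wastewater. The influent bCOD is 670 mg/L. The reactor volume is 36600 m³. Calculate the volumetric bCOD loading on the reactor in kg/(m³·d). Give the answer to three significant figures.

L_v ≈ 0.815 kg bCOD/(m³·d)

L_v = Q S₀ / V = 44500 × 670 × 10⁻³ / 36600 = 0.8146 kg/(m³·d).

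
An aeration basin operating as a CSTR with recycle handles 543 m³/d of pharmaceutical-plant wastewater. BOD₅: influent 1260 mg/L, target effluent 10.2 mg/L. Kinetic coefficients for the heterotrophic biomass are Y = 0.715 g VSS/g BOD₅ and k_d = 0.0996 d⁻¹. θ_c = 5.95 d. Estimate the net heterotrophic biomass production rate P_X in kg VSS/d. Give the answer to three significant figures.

Observed yield with endogenous decay: Y_obs = Y / (1 + k_d·θ_c) = 0.715 / (1 + 0.0996 × 5.95) = 0.715 / 1.593 = 0.4489 g VSS/g BOD₅.
Mass of BOD₅ removed per day: Q(S₀ − S) = 543 × 1250 g/m³ = 678.6 kg/d.
Net biomass production P_X = Y_obs × Q·(S₀ − S) = 0.4489 × 678.6 = 304.7 kg VSS/d.

P_X ≈ 305 kg VSS/d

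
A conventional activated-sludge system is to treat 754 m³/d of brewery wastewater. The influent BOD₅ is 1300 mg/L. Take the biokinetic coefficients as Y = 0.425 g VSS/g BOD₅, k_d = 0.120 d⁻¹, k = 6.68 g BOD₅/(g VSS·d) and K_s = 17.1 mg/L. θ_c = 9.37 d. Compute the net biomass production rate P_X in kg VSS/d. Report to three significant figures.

P_X ≈ 196 kg VSS/d

From the Monod/SRT balance for a CMAS, S = K_s·(1+k_d θ_c)/[θ_c·(Y k − k_d) − 1] = 17.1 × (1 + 0.120 × 9.37) / [9.37 × (0.425 × 6.68 − 0.120) − 1] = 36.33 / 24.48 = 1.484 mg/L.
Observed yield with endogenous decay: Y_obs = Y / (1 + k_d·θ_c) = 0.425 / (1 + 0.120 × 9.37) = 0.425 / 2.124 = 0.2001 g VSS/g BOD₅.
Mass of BOD₅ removed per day: Q(S₀ − S) = 754 × 1299 g/m³ = 979.1 kg/d.
Biomass produced: P_X = Y_obs·Q·ΔS = 0.2001 × 979.1 ≈ 195.9 kg VSS/d.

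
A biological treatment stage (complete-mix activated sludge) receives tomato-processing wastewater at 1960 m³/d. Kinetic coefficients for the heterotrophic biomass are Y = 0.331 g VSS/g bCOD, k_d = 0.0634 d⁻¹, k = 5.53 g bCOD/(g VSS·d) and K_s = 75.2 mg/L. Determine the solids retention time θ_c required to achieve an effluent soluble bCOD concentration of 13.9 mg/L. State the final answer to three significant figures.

θ_c ≈ 4.50 d

Specific growth rate at S = 13.9 mg/L: μ = YkS/(K_s+S) = 0.331·5.53·13.9/(75.2+13.9) = 0.2856 d⁻¹.
Then 1/θ_c = μ − k_d = 0.2856 − 0.0634 = 0.2222 d⁻¹, giving θ_c = 4.501 d.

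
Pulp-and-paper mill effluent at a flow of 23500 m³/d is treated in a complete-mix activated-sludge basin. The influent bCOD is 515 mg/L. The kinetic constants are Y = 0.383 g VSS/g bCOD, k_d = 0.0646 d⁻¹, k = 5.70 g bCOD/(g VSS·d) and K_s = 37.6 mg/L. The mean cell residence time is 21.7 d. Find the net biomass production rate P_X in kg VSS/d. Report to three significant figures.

For a completely mixed reactor with recycle the Lawrence–McCarty relation gives S = K_s·(1 + k_d·θ_c) / [θ_c·(Y·k − k_d) − 1] = 37.6 × (1 + 0.0646 × 21.7) / [21.7 × (0.383 × 5.70 − 0.0646) − 1] = 90.31 / 44.97 = 2.008 mg/L.
Correct the yield for decay: Y_obs = Y/(1 + k_d θ_c) = 0.383 / (1 + 0.0646 × 21.7) = 0.383 / 2.402 = 0.1595.
Substrate removed = Q·(S₀ − S) = 23500 m³/d × (515 − 2.01) g/m³ = 1.21×10^7 g/d = 12055 kg/d.
Biomass produced: P_X = Y_obs·Q·ΔS = 0.1595 × 12055 ≈ 1922 kg VSS/d.

P_X ≈ 1920 kg VSS/d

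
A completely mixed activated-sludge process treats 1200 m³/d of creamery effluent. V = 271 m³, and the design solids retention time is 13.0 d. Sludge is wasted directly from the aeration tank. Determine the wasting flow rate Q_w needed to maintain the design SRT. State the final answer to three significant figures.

For wasting at MLVSS concentration, Q_w = V/θ_c = 271.0/13.0 = 20.85 m³/d.

Q_w ≈ 20.8 m³/d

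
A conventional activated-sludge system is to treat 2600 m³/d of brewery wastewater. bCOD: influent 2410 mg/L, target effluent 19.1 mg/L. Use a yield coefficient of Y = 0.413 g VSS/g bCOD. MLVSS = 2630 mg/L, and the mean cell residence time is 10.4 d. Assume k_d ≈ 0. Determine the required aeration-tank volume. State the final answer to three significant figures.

V ≈ 10200 m³

With k_d = 0 the design equation reduces to V = Y Q (S₀−S) θ_c / X = 0.413 × 2600 × (2410 − 19.1) × 10.4 / 2630 = 10152 m³.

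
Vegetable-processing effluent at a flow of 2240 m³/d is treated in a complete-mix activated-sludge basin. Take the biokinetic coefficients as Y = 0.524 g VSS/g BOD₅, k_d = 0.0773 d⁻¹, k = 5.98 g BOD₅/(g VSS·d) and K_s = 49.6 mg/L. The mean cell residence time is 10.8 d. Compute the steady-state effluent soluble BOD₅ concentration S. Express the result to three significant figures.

S ≈ 2.84 mg/L

For a completely mixed reactor with recycle the Lawrence–McCarty relation gives S = K_s·(1 + k_d·θ_c) / [θ_c·(Y·k − k_d) − 1] = 49.6 × (1 + 0.0773 × 10.8) / [10.8 × (0.524 × 5.98 − 0.0773) − 1] = 91.01 / 32.01 = 2.843 mg/L.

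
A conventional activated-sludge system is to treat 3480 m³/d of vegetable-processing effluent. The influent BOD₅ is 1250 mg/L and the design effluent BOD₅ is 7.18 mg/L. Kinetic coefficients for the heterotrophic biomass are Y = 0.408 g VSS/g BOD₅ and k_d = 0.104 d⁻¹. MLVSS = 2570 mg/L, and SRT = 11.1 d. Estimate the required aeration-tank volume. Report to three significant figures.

From the SRT design equation V = Y Q (S₀−S) θ_c / [X (1 + k_d θ_c)] = 0.408 × 3480 × (1250 − 7.18) × 11.1 / [2570 × (1 + 0.104 × 11.1)] = 1.96×10^7 / 5537 = 3538 m³.

V ≈ 3540 m³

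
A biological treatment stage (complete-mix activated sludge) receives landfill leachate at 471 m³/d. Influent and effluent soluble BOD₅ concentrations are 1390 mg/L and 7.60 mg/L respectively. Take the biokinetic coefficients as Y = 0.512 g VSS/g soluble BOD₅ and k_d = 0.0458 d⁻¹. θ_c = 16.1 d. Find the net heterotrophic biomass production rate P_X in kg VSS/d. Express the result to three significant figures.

P_X ≈ 192 kg VSS/d

The observed yield is Y_obs = Y/(1 + k_d·θ_c) = 0.512 / (1 + 0.0458 × 16.1) = 0.512 / 1.737 = 0.2947 g VSS per g soluble BOD₅ removed.
Substrate removed = Q·(S₀ − S) = 471 m³/d × (1390 − 7.60) g/m³ = 6.51×10^5 g/d = 651.1 kg/d.
Net biomass production P_X = Y_obs × Q·(S₀ − S) = 0.2947 × 651.1 = 191.9 kg VSS/d.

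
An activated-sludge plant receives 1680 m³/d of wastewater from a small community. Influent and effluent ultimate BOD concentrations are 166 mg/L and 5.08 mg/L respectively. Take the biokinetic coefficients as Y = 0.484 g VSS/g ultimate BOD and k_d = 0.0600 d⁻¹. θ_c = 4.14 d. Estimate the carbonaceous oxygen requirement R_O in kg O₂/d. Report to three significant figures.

R_O ≈ 122 kg O₂/d

Correct the yield for decay: Y_obs = Y/(1 + k_d θ_c) = 0.484 / (1 + 0.0600 × 4.14) = 0.484 / 1.248 = 0.3877.
Q·(S₀ − S) = 1680 × (166 − 5.08) × 10⁻³ = 270.3 kg/d removed.
Net sludge production P_X = 0.3877 × 270.3 = 104.8 kg VSS/d.
R_O = Q·(S₀ − S) − 1.42·P_X = 270.3 − 1.42 × 104.8 = 121.5 kg O₂/d.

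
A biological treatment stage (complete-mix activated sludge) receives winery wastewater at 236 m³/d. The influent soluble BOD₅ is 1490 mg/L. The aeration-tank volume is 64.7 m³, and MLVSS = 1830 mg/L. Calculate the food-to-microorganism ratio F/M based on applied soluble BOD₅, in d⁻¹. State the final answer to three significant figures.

F/M ≈ 2.97 d⁻¹

Food-to-microorganism ratio F/M = Q S₀ / (V X) = 236 × 1490 / (64.70 × 1830) = 2.970 d⁻¹.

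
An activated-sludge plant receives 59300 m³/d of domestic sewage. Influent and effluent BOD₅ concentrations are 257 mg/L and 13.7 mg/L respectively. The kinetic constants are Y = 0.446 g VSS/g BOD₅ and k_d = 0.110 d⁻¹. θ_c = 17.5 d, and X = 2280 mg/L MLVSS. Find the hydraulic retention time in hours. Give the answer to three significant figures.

τ ≈ 6.83 h

Rearranging the biomass balance for a CMAS with decay, V = Y·Q·ΔS·θ_c / [X·(1+k_d θ_c)] = 0.446 × 59300 × (257 − 13.7) × 17.5 / [2280 × (1 + 0.110 × 17.5)] = 1.13×10^8 / 6669 = 16885 m³.
τ = V/Q = 16885/59300 = 0.2847 d, or 6.834 h.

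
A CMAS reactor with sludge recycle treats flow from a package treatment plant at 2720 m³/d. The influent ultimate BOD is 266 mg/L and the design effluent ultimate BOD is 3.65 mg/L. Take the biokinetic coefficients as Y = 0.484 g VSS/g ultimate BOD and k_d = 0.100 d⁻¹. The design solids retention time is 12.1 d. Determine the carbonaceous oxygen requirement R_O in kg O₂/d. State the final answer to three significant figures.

Observed yield with endogenous decay: Y_obs = Y / (1 + k_d·θ_c) = 0.484 / (1 + 0.100 × 12.1) = 0.484 / 2.210 = 0.2190 g VSS/g ultimate BOD.
Mass of ultimate BOD removed per day: Q(S₀ − S) = 2720 × 262.4 g/m³ = 713.6 kg/d.
Net sludge production P_X = 0.2190 × 713.6 = 156.3 kg VSS/d.
Carbonaceous O₂ demand = substrate oxidised − cell-mass equivalent = 713.6 − 1.42 × 156.3 = 491.7 kg O₂/d.

R_O ≈ 492 kg O₂/d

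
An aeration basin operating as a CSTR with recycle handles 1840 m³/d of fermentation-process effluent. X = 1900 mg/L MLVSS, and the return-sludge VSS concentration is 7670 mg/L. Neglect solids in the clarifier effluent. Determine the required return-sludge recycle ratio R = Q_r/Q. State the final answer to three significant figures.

Solids balance on the clarifier gives (1+R)X = R·X_r, so R = X/(X_r − X) = 1900 / (7670 − 1900) = 0.3293.

R ≈ 0.329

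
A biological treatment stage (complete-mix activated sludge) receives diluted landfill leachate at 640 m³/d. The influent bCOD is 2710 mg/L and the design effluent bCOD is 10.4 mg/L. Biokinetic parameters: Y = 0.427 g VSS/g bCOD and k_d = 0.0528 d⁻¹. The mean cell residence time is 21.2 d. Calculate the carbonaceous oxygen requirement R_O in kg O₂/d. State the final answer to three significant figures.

Y_obs = Y / (1 + k_d θ_c) = 0.427 / (1 + 0.0528 × 21.2) = 0.427 / 2.119 = 0.2015.
Substrate removed = Q·(S₀ − S) = 640 m³/d × (2710 − 10.4) g/m³ = 1.73×10^6 g/d = 1728 kg/d.
P_X = Y_obs·Q·(S₀ − S) = 0.2015 × 1728 = 348.1 kg VSS/d.
R_O = Q·ΔS − 1.42 P_X = 1728 − 494.3 = 1233 kg O₂/d.

R_O ≈ 1230 kg O₂/d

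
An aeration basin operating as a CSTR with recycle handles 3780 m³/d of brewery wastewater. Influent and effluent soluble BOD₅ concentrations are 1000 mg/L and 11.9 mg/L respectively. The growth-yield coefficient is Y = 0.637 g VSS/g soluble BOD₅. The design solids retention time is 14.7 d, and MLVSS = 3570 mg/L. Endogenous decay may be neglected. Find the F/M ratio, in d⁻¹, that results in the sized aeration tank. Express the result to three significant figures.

V·X = Y·Q·ΔS·θ_c gives V = 0.637 × 3780 × (1000 − 11.9) × 14.7 / 3570 = 9797 m³.
Food-to-microorganism ratio F/M = Q S₀ / (V X) = 3780 × 1000 / (9797 × 3570) = 0.1081 d⁻¹.

F/M ≈ 0.108 d⁻¹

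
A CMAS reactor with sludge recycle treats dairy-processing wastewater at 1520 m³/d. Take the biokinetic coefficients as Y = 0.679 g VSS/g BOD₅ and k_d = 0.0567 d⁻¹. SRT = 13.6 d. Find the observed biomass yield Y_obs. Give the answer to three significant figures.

Y_obs ≈ 0.383 g VSS/g BOD₅

Correct the yield for decay: Y_obs = Y/(1 + k_d θ_c) = 0.679 / (1 + 0.0567 × 13.6) = 0.679 / 1.771 = 0.3834.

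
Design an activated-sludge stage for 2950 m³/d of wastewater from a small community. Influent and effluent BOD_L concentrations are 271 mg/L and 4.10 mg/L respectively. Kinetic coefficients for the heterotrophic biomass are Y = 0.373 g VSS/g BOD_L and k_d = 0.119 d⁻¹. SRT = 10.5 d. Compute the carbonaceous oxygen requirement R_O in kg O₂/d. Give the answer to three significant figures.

Observed yield with endogenous decay: Y_obs = Y / (1 + k_d·θ_c) = 0.373 / (1 + 0.119 × 10.5) = 0.373 / 2.249 = 0.1658 g VSS/g BOD_L.
ΔS = 271 − 4.10 = 266.9 mg/L, so the substrate removal rate is 2950 × 266.9/1000 = 787.4 kg BOD_L/d.
P_X = Y_obs·Q·(S₀ − S) = 0.1658 × 787.4 = 130.6 kg VSS/d.
R_O = Q·(S₀ − S) − 1.42·P_X = 787.4 − 1.42 × 130.6 = 602.0 kg O₂/d.

R_O ≈ 602 kg O₂/d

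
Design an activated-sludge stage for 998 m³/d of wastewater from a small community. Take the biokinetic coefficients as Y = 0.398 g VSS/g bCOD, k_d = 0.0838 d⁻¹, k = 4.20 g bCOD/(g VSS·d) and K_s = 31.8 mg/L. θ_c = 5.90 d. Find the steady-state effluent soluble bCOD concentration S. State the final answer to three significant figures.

S ≈ 5.68 mg/L

Effluent substrate depends only on kinetics and SRT: S = K_s(1 + k_d θ_c) / [θ_c(Yk − k_d) − 1] = 31.8 × (1 + 0.0838 × 5.90) / [5.90 × (0.398 × 4.20 − 0.0838) − 1] = 47.52 / 8.368 = 5.679 mg/L.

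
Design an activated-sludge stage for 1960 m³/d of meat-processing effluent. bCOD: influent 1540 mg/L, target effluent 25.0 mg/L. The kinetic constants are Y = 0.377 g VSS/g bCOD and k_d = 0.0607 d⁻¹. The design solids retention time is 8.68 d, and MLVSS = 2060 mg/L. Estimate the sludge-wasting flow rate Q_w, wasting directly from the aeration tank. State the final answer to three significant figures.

Steady-state biomass mass balance: V·X·(1 + k_d·θ_c) = Y·Q·(S₀ − S)·θ_c, so V = 0.377 × 1960 × (1540 − 25.0) × 8.68 / [2060 × (1 + 0.0607 × 8.68)] = 9.72×10^6 / 3145 = 3089 m³.
With mixed-liquor wasting, θ_c = V/Q_w, so Q_w = V/θ_c = 3089/8.68 = 355.9 m³/d.

Q_w ≈ 356 m³/d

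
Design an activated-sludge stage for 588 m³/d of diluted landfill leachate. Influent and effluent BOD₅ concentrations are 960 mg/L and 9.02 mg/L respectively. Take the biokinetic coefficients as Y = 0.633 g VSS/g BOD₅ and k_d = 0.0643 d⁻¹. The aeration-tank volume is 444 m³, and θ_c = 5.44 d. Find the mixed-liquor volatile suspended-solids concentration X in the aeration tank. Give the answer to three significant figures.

X ≈ 3210 mg/L

Solving the biomass balance for X: X = Y Q (S₀−S) θ_c / [V (1+k_d θ_c)] = 0.633 × 588 × (960 − 9.02) × 5.44 / [444 × (1 + 0.0643 × 5.44)] = 3213 mg/L.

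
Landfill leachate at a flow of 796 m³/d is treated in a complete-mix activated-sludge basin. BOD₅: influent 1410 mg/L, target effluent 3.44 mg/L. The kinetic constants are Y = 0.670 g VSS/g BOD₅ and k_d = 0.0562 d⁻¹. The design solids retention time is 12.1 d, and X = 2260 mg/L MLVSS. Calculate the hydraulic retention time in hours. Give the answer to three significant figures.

From the SRT design equation V = Y Q (S₀−S) θ_c / [X (1 + k_d θ_c)] = 0.670 × 796 × (1410 − 3.44) × 12.1 / [2260 × (1 + 0.0562 × 12.1)] = 9.08×10^6 / 3797 = 2391 m³.
HRT = V/Q = 2391 m³ / 796 m³·d⁻¹ = 3.003 d × 24 = 72.08 h.

τ ≈ 72.1 h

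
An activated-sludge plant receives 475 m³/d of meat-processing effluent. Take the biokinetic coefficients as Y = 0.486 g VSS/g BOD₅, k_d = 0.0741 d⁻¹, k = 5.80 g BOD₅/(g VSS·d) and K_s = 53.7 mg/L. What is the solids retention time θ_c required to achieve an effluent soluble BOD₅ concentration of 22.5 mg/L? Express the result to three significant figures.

θ_c ≈ 1.32 d

Specific growth rate at S = 22.5 mg/L: μ = YkS/(K_s+S) = 0.486·5.80·22.5/(53.7+22.5) = 0.8323 d⁻¹.
Then 1/θ_c = μ − k_d = 0.8323 − 0.0741 = 0.7582 d⁻¹, giving θ_c = 1.319 d.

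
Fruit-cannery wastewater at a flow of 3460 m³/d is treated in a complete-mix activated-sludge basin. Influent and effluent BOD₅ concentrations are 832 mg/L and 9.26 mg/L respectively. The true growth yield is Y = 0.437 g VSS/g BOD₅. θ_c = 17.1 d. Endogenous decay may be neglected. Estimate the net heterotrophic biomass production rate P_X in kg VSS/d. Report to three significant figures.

No decay correction is needed, so Y_obs = Y = 0.437.
Mass of BOD₅ removed per day: Q(S₀ − S) = 3460 × 822.7 g/m³ = 2847 kg/d.
Biomass produced: P_X = Y_obs·Q·ΔS = 0.4370 × 2847 ≈ 1244 kg VSS/d.

P_X ≈ 1240 kg VSS/d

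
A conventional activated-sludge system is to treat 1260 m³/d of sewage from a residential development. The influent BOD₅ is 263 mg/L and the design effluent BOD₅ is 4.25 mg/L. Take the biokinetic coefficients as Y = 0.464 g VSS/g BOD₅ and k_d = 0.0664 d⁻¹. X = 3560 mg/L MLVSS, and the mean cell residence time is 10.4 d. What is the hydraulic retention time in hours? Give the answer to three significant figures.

Steady-state biomass mass balance: V·X·(1 + k_d·θ_c) = Y·Q·(S₀ − S)·θ_c, so V = 0.464 × 1260 × (263 − 4.25) × 10.4 / [3560 × (1 + 0.0664 × 10.4)] = 1.57×10^6 / 6018 = 261.4 m³.
HRT = V/Q = 261.4 m³ / 1260 m³·d⁻¹ = 0.2075 d × 24 = 4.979 h.

τ ≈ 4.98 h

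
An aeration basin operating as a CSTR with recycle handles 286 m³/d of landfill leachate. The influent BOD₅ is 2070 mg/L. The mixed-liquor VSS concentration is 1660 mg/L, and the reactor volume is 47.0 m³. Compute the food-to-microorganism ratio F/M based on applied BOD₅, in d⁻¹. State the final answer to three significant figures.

Food-to-microorganism ratio F/M = Q S₀ / (V X) = 286 × 2070 / (47.00 × 1660) = 7.588 d⁻¹.

F/M ≈ 7.59 d⁻¹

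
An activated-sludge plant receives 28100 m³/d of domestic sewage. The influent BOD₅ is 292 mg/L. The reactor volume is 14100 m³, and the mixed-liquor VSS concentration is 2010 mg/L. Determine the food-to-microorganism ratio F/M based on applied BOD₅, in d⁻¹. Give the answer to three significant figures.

F/M ≈ 0.290 d⁻¹

Food-to-microorganism ratio F/M = Q S₀ / (V X) = 28100 × 292 / (14100 × 2010) = 0.2895 d⁻¹.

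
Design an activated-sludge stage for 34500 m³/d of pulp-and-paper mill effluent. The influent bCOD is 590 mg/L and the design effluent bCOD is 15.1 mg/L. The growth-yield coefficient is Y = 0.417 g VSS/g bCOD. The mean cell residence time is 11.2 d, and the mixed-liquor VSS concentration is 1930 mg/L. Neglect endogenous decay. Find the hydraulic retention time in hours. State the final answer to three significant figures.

Biomass mass balance (decay neglected): V·X = Y·Q·(S₀ − S)·θ_c, so V = 0.417 × 34500 × (590 − 15.1) × 11.2 / 1930 = 47996 m³.
τ = V/Q = 47996/34500 = 1.391 d, or 33.39 h.

τ ≈ 33.4 h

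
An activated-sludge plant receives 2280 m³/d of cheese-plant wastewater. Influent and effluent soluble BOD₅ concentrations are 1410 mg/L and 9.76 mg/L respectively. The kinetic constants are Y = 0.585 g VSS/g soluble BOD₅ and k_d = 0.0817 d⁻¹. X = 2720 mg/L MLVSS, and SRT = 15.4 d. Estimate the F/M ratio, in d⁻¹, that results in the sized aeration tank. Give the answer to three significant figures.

Steady-state biomass mass balance: V·X·(1 + k_d·θ_c) = Y·Q·(S₀ − S)·θ_c, so V = 0.585 × 2280 × (1410 − 9.76) × 15.4 / [2720 × (1 + 0.0817 × 15.4)] = 2.88×10^7 / 6142 = 4683 m³.
F/M = Q·S₀ / (V·X) = 2280 × 1410 / (4683 × 2720) = 0.2524 g soluble BOD₅·(g VSS·d)⁻¹.

F/M ≈ 0.252 d⁻¹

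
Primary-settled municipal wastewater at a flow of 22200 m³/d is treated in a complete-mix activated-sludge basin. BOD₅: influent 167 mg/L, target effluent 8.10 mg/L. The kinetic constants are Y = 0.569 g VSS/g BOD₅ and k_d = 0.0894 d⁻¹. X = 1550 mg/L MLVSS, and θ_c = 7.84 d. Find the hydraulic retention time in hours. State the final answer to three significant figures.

Rearranging the biomass balance for a CMAS with decay, V = Y·Q·ΔS·θ_c / [X·(1+k_d θ_c)] = 0.569 × 22200 × (167 − 8.10) × 7.84 / [1550 × (1 + 0.0894 × 7.84)] = 1.57×10^7 / 2636 = 5969 m³.
Hydraulic retention time τ = V/Q = 5969 / 22200 = 0.2689 d = 6.453 h.

τ ≈ 6.45 h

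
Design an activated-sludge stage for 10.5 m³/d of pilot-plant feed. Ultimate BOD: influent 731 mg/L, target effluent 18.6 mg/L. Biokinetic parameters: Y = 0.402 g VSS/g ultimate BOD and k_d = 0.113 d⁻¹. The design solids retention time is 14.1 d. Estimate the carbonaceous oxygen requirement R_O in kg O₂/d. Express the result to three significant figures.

The observed yield is Y_obs = Y/(1 + k_d·θ_c) = 0.402 / (1 + 0.113 × 14.1) = 0.402 / 2.593 = 0.1550 g VSS per g ultimate BOD removed.
Substrate removed = Q·(S₀ − S) = 10.5 m³/d × (731 − 18.6) g/m³ = 7.48×10^3 g/d = 7.480 kg/d.
Biomass synthesised: P_X = Y_obs × 7.480 = 1.160 kg VSS/d.
Carbonaceous O₂ demand = substrate oxidised − cell-mass equivalent = 7.480 − 1.42 × 1.160 = 5.834 kg O₂/d.

R_O ≈ 5.83 kg O₂/d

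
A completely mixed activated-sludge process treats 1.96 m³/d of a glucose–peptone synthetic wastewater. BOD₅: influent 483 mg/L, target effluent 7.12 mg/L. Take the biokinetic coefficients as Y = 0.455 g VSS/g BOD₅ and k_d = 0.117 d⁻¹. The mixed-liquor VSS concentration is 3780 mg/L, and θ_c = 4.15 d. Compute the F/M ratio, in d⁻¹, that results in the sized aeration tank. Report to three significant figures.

F/M ≈ 0.799 d⁻¹

Rearranging the biomass balance for a CMAS with decay, V = Y·Q·ΔS·θ_c / [X·(1+k_d θ_c)] = 0.455 × 1.96 × (483 − 7.12) × 4.15 / [3780 × (1 + 0.117 × 4.15)] = 1.76×10^3 / 5615 = 0.3136 m³.
F/M = Q·S₀ / (V·X) = 1.96 × 483 / (0.3136 × 3780) = 0.7985 g BOD₅·(g VSS·d)⁻¹.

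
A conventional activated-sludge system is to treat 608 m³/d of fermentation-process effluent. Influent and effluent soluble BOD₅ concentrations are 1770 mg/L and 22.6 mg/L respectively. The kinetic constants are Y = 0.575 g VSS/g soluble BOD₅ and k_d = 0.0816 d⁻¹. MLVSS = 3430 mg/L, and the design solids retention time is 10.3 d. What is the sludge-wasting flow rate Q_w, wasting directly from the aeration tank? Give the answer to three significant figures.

Q_w ≈ 96.8 m³/d

From the SRT design equation V = Y Q (S₀−S) θ_c / [X (1 + k_d θ_c)] = 0.575 × 608 × (1770 − 22.6) × 10.3 / [3430 × (1 + 0.0816 × 10.3)] = 6.29×10^6 / 6313 = 996.7 m³.
For wasting at MLVSS concentration, Q_w = V/θ_c = 996.7/10.3 = 96.77 m³/d.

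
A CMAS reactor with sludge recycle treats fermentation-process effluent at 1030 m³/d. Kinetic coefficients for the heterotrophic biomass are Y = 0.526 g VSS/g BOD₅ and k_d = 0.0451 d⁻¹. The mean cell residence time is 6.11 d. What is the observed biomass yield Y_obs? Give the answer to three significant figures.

Y_obs ≈ 0.412 g VSS/g BOD₅

Observed yield with endogenous decay: Y_obs = Y / (1 + k_d·θ_c) = 0.526 / (1 + 0.0451 × 6.11) = 0.526 / 1.276 = 0.4124 g VSS/g BOD₅.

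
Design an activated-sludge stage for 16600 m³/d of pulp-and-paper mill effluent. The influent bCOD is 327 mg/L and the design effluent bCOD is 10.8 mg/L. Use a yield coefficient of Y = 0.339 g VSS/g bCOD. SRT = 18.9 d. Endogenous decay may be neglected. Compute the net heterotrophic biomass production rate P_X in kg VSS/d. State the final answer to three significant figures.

P_X ≈ 1780 kg VSS/d

No decay correction is needed, so Y_obs = Y = 0.339.
Q·(S₀ − S) = 16600 × (327 − 10.8) × 10⁻³ = 5249 kg/d removed.
So the net sludge growth is P_X = 0.3390 × 5249 = 1779 kg VSS/d.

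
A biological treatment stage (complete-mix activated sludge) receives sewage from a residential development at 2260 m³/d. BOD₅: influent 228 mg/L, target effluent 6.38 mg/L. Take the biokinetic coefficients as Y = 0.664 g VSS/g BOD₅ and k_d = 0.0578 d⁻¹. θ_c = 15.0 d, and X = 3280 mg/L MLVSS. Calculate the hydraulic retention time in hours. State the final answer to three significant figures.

From the SRT design equation V = Y Q (S₀−S) θ_c / [X (1 + k_d θ_c)] = 0.664 × 2260 × (228 − 6.38) × 15.0 / [3280 × (1 + 0.0578 × 15.0)] = 4.99×10^6 / 6124 = 814.6 m³.
HRT = V/Q = 814.6 m³ / 2260 m³·d⁻¹ = 0.3605 d × 24 = 8.651 h.

τ ≈ 8.65 h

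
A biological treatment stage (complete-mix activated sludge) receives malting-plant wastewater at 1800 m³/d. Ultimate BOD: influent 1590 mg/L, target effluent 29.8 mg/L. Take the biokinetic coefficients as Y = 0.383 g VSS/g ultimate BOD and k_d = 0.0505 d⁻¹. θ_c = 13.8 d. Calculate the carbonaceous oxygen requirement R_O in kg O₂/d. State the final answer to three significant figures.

R_O ≈ 1910 kg O₂/d

Correct the yield for decay: Y_obs = Y/(1 + k_d θ_c) = 0.383 / (1 + 0.0505 × 13.8) = 0.383 / 1.697 = 0.2257.
Mass of ultimate BOD removed per day: Q(S₀ − S) = 1800 × 1560 g/m³ = 2808 kg/d.
P_X = Y_obs·Q·(S₀ − S) = 0.2257 × 2808 = 633.9 kg VSS/d.
R_O = Q·ΔS − 1.42 P_X = 2808 − 900.1 = 1908 kg O₂/d.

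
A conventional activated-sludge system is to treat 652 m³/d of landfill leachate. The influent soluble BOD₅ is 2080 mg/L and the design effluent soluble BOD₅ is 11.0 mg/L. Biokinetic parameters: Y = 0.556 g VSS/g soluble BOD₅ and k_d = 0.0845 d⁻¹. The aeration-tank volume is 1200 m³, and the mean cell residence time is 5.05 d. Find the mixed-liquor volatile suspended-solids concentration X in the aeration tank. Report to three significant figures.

X ≈ 2210 mg/L

Solving the biomass balance for X: X = Y Q (S₀−S) θ_c / [V (1+k_d θ_c)] = 0.556 × 652 × (2080 − 11.0) × 5.05 / [1200 × (1 + 0.0845 × 5.05)] = 2212 mg/L.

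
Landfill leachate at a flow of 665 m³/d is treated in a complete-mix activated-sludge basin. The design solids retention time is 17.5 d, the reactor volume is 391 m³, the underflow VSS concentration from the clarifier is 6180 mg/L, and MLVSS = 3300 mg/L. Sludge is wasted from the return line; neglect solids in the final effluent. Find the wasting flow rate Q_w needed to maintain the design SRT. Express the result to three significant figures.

Q_w ≈ 11.9 m³/d

θ_c = V·X/(Q_w·X_r) when wasting from the recycle, so Q_w = V·X/(θ_c·X_r) = 391.0 × 3300 / (17.5 × 6180) = 11.93 m³/d.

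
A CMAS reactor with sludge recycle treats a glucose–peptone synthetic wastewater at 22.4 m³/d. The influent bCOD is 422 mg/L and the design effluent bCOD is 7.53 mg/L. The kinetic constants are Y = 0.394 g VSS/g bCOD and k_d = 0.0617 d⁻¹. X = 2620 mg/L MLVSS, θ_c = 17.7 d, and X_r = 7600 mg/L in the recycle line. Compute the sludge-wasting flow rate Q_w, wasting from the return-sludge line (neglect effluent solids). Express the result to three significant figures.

Steady-state biomass mass balance: V·X·(1 + k_d·θ_c) = Y·Q·(S₀ − S)·θ_c, so V = 0.394 × 22.4 × (422 − 7.53) × 17.7 / [2620 × (1 + 0.0617 × 17.7)] = 6.47×10^4 / 5481 = 11.81 m³.
Q_w = (V·X)/(θ_c X_r) = 11.81 × 2620 / (17.7 × 7600) = 0.2301 m³/d.

Q_w ≈ 0.230 m³/d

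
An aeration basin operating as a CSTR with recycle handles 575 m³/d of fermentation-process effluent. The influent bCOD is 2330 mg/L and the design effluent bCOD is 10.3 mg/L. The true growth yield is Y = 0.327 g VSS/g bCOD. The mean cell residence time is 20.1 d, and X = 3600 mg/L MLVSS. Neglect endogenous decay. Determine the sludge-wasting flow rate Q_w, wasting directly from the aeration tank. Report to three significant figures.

With k_d = 0 the design equation reduces to V = Y Q (S₀−S) θ_c / X = 0.327 × 575 × (2330 − 10.3) × 20.1 / 3600 = 2435 m³.
With mixed-liquor wasting, θ_c = V/Q_w, so Q_w = V/θ_c = 2435/20.1 = 121.2 m³/d.

Q_w ≈ 121 m³/d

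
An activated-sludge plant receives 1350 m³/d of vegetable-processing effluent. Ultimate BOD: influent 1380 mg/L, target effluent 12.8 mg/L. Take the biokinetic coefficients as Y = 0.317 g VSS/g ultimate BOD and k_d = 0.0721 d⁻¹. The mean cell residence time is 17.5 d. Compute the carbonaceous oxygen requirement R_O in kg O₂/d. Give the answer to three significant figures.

The observed yield is Y_obs = Y/(1 + k_d·θ_c) = 0.317 / (1 + 0.0721 × 17.5) = 0.317 / 2.262 = 0.1402 g VSS per g ultimate BOD removed.
Q·(S₀ − S) = 1350 × (1380 − 12.8) × 10⁻³ = 1846 kg/d removed.
Biomass synthesised: P_X = Y_obs × 1846 = 258.7 kg VSS/d.
R_O = Q·(S₀ − S) − 1.42·P_X = 1846 − 1.42 × 258.7 = 1478 kg O₂/d.

R_O ≈ 1480 kg O₂/d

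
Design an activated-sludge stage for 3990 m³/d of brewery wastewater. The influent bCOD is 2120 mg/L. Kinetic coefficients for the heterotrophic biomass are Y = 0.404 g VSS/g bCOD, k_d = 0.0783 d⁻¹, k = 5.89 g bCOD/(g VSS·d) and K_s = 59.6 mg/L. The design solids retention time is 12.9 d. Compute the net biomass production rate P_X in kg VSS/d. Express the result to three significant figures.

P_X ≈ 1700 kg VSS/d

From the Monod/SRT balance for a CMAS, S = K_s·(1+k_d θ_c)/[θ_c·(Y k − k_d) − 1] = 59.6 × (1 + 0.0783 × 12.9) / [12.9 × (0.404 × 5.89 − 0.0783) − 1] = 119.8 / 28.69 = 4.176 mg/L.
Y_obs = Y / (1 + k_d θ_c) = 0.404 / (1 + 0.0783 × 12.9) = 0.404 / 2.010 = 0.2010.
Q·(S₀ − S) = 3990 × (2120 − 4.18) × 10⁻³ = 8442 kg/d removed.
So the net sludge growth is P_X = 0.2010 × 8442 = 1697 kg VSS/d.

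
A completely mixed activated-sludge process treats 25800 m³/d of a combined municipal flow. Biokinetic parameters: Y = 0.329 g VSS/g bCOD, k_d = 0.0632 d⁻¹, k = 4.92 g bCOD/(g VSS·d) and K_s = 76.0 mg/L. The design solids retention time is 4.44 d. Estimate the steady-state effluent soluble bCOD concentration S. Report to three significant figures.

S ≈ 16.5 mg/L

From the Monod/SRT balance for a CMAS, S = K_s·(1+k_d θ_c)/[θ_c·(Y k − k_d) − 1] = 76.0 × (1 + 0.0632 × 4.44) / [4.44 × (0.329 × 4.92 − 0.0632) − 1] = 97.33 / 5.906 = 16.48 mg/L.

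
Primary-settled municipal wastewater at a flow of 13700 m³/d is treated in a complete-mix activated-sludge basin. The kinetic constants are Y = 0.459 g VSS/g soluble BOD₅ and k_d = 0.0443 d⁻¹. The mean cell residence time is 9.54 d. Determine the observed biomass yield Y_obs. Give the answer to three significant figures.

Observed yield with endogenous decay: Y_obs = Y / (1 + k_d·θ_c) = 0.459 / (1 + 0.0443 × 9.54) = 0.459 / 1.423 = 0.3226 g VSS/g soluble BOD₅.

Y_obs ≈ 0.323 g VSS/g soluble BOD₅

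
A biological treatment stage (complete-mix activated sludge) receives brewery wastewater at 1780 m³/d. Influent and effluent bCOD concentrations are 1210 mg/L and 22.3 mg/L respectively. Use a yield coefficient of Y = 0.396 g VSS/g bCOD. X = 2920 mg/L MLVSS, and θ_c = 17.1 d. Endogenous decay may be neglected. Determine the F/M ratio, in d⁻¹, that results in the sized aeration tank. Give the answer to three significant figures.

F/M ≈ 0.150 d⁻¹

Biomass mass balance (decay neglected): V·X = Y·Q·(S₀ − S)·θ_c, so V = 0.396 × 1780 × (1210 − 22.3) × 17.1 / 2920 = 4903 m³.
Food-to-microorganism ratio F/M = Q S₀ / (V X) = 1780 × 1210 / (4903 × 2920) = 0.1504 d⁻¹.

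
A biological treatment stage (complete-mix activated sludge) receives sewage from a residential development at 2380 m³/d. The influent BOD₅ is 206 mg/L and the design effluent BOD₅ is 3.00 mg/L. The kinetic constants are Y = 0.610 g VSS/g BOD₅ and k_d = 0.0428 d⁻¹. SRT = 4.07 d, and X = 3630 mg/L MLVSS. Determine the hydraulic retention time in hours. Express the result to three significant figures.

Rearranging the biomass balance for a CMAS with decay, V = Y·Q·ΔS·θ_c / [X·(1+k_d θ_c)] = 0.610 × 2380 × (206 − 3.00) × 4.07 / [3630 × (1 + 0.0428 × 4.07)] = 1.2×10^6 / 4262 = 281.4 m³.
Hydraulic retention time τ = V/Q = 281.4 / 2380 = 0.1182 d = 2.838 h.

τ ≈ 2.84 h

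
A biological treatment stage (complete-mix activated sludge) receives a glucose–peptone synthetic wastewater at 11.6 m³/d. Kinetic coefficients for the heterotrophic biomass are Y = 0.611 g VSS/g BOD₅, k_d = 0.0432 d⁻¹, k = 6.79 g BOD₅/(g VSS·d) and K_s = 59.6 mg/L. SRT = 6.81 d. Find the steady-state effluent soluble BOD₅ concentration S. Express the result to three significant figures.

From the Monod/SRT balance for a CMAS, S = K_s·(1+k_d θ_c)/[θ_c·(Y k − k_d) − 1] = 59.6 × (1 + 0.0432 × 6.81) / [6.81 × (0.611 × 6.79 − 0.0432) − 1] = 77.13 / 26.96 = 2.861 mg/L.

S ≈ 2.86 mg/L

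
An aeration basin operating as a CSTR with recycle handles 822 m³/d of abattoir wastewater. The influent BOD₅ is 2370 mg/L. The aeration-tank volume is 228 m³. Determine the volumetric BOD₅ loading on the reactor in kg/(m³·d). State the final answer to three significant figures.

L_v = Q S₀ / V = 822 × 2370 × 10⁻³ / 228.0 = 8.544 kg/(m³·d).

L_v ≈ 8.54 kg BOD₅/(m³·d)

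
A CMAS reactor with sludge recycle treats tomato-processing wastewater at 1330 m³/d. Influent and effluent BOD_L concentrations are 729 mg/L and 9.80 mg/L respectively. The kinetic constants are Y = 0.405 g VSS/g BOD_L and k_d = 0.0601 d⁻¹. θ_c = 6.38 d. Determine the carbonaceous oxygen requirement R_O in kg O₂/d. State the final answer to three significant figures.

Correct the yield for decay: Y_obs = Y/(1 + k_d θ_c) = 0.405 / (1 + 0.0601 × 6.38) = 0.405 / 1.383 = 0.2927.
ΔS = 729 − 9.80 = 719.2 mg/L, so the substrate removal rate is 1330 × 719.2/1000 = 956.5 kg BOD_L/d.
P_X = Y_obs·Q·(S₀ − S) = 0.2927 × 956.5 = 280.0 kg VSS/d.
R_O = Q·ΔS − 1.42 P_X = 956.5 − 397.6 = 558.9 kg O₂/d.

R_O ≈ 559 kg O₂/d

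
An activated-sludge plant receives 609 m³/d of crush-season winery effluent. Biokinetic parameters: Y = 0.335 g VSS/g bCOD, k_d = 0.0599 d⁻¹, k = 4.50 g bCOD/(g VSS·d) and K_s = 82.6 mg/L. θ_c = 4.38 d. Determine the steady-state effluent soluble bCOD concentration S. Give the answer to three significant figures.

S ≈ 19.5 mg/L

For a completely mixed reactor with recycle the Lawrence–McCarty relation gives S = K_s·(1 + k_d·θ_c) / [θ_c·(Y·k − k_d) − 1] = 82.6 × (1 + 0.0599 × 4.38) / [4.38 × (0.335 × 4.50 − 0.0599) − 1] = 104.3 / 5.340 = 19.52 mg/L.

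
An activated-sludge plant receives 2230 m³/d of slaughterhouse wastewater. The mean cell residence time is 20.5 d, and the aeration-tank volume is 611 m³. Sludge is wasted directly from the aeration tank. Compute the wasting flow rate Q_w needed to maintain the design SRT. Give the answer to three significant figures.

For wasting at MLVSS concentration, Q_w = V/θ_c = 611.0/20.5 = 29.80 m³/d.

Q_w ≈ 29.8 m³/d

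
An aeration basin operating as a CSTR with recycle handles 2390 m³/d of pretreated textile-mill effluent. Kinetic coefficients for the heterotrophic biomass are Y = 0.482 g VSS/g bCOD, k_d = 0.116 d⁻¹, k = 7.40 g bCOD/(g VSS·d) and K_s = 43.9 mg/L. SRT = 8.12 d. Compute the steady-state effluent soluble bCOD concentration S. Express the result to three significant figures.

From the Monod/SRT balance for a CMAS, S = K_s·(1+k_d θ_c)/[θ_c·(Y k − k_d) − 1] = 43.9 × (1 + 0.116 × 8.12) / [8.12 × (0.482 × 7.40 − 0.116) − 1] = 85.25 / 27.02 = 3.155 mg/L.

S ≈ 3.16 mg/L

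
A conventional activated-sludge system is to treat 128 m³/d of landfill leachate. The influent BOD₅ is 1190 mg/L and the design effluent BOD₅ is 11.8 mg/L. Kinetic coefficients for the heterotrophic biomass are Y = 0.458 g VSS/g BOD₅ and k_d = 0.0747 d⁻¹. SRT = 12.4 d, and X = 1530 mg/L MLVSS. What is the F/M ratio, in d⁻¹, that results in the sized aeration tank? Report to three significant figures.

Steady-state biomass mass balance: V·X·(1 + k_d·θ_c) = Y·Q·(S₀ − S)·θ_c, so V = 0.458 × 128 × (1190 − 11.8) × 12.4 / [1530 × (1 + 0.0747 × 12.4)] = 8.56×10^5 / 2947 = 290.6 m³.
Food-to-microorganism ratio F/M = Q S₀ / (V X) = 128 × 1190 / (290.6 × 1530) = 0.3426 d⁻¹.

F/M ≈ 0.343 d⁻¹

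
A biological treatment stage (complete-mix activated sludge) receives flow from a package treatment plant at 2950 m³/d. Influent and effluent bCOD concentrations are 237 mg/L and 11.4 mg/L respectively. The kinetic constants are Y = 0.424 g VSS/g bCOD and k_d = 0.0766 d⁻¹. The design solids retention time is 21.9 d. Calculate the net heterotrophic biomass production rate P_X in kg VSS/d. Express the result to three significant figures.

P_X ≈ 105 kg VSS/d

The observed yield is Y_obs = Y/(1 + k_d·θ_c) = 0.424 / (1 + 0.0766 × 21.9) = 0.424 / 2.678 = 0.1584 g VSS per g bCOD removed.
Mass of bCOD removed per day: Q(S₀ − S) = 2950 × 225.6 g/m³ = 665.5 kg/d.
P_X = Y_obs · Q(S₀ − S) = 0.1584 × 665.5 = 105.4 kg VSS/d.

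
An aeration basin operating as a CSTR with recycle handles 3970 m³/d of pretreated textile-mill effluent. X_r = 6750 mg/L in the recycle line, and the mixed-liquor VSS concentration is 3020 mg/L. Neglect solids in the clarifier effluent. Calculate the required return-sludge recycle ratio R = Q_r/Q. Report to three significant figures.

R ≈ 0.810

R = Q_r/Q = X/(X_r − X) = 3020 / (6750 − 3020) = 0.8097.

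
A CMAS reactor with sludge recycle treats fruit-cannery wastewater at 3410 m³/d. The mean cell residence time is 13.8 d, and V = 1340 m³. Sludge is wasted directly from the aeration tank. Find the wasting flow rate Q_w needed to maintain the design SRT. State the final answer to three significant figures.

Q_w ≈ 97.1 m³/d

With mixed-liquor wasting, θ_c = V/Q_w, so Q_w = V/θ_c = 1340/13.8 = 97.10 m³/d.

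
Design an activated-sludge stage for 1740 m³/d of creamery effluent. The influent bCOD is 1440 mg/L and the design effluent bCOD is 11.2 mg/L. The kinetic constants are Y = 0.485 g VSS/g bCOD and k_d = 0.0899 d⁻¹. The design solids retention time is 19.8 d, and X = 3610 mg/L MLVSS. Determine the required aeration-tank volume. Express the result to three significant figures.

From the SRT design equation V = Y Q (S₀−S) θ_c / [X (1 + k_d θ_c)] = 0.485 × 1740 × (1440 − 11.2) × 19.8 / [3610 × (1 + 0.0899 × 19.8)] = 2.39×10^7 / 10036 = 2379 m³.

V ≈ 2380 m³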